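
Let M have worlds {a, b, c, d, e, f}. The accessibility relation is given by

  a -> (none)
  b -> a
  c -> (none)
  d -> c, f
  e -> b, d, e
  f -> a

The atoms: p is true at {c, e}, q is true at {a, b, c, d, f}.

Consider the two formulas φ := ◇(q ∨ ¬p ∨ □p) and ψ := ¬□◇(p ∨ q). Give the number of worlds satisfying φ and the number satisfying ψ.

4 and 3

For ◇(q ∨ ¬p ∨ □p):
a: no successors, so ◇(q ∨ ¬p ∨ □p) fails. ✗
b: successors {a}; q ∨ ¬p ∨ □p there: a:T. ✓
c: no successors, so ◇(q ∨ ¬p ∨ □p) fails. ✗
d: successors {c, f}; q ∨ ¬p ∨ □p there: c:T, f:T. ✓
e: successors {b, d, e}; q ∨ ¬p ∨ □p there: b:T, d:T, e:F. ✓
f: successors {a}; q ∨ ¬p ∨ □p there: a:T. ✓
— 4 worlds.
For ¬□◇(p ∨ q):
a: □◇(p ∨ q) is T. ✗
b: □◇(p ∨ q) is F. ✓
c: □◇(p ∨ q) is T. ✗
d: □◇(p ∨ q) is F. ✓
e: □◇(p ∨ q) is T. ✗
f: □◇(p ∨ q) is F. ✓
— 3 worlds.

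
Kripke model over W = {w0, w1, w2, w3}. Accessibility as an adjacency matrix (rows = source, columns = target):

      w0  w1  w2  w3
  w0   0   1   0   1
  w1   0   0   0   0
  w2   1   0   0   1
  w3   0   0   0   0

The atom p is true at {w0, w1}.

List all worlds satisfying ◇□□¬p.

w0: successors {w1, w3}; □□¬p there: w1:T, w3:T. ✓
w1: no successors, so ◇□□¬p fails. ✗
w2: successors {w0, w3}; □□¬p there: w0:T, w3:T. ✓
w3: no successors, so ◇□□¬p fails. ✗

{w0, w2}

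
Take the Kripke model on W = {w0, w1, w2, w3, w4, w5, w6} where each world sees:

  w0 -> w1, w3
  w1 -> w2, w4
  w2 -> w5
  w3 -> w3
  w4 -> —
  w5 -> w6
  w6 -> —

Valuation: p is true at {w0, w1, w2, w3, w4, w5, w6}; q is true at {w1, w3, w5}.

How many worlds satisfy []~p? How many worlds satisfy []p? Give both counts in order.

2 and 7

For []~p:
w0: successors {w1, w3}; ~p there: w1:F, w3:F. ✗
w1: successors {w2, w4}; ~p there: w2:F, w4:F. ✗
w2: successors {w5}; ~p there: w5:F. ✗
w3: successors {w3}; ~p there: w3:F. ✗
w4: no successors, so []~p holds vacuously. ✓
w5: successors {w6}; ~p there: w6:F. ✗
w6: no successors, so []~p holds vacuously. ✓
— 2 worlds.
For []p:
w0: successors {w1, w3}; p there: w1:T, w3:T. ✓
w1: successors {w2, w4}; p there: w2:T, w4:T. ✓
w2: successors {w5}; p there: w5:T. ✓
w3: successors {w3}; p there: w3:T. ✓
w4: no successors, so []p holds vacuously. ✓
w5: successors {w6}; p there: w6:T. ✓
w6: no successors, so []p holds vacuously. ✓
— 7 worlds.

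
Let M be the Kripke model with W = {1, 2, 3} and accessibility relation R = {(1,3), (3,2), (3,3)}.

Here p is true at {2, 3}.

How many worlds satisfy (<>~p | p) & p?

1: <>~p | p is F, p is F. ✗
2: <>~p | p is T, p is T. ✓
3: <>~p | p is T, p is T. ✓
Satisfying worlds: {2, 3}.

2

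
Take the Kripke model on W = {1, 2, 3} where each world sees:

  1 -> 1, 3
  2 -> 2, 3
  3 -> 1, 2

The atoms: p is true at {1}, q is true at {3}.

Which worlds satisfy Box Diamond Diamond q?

1: successors {1, 3}; Diamond Diamond q there: 1:T, 3:T. ✓
2: successors {2, 3}; Diamond Diamond q there: 2:T, 3:T. ✓
3: successors {1, 2}; Diamond Diamond q there: 1:T, 2:T. ✓

{1, 2, 3}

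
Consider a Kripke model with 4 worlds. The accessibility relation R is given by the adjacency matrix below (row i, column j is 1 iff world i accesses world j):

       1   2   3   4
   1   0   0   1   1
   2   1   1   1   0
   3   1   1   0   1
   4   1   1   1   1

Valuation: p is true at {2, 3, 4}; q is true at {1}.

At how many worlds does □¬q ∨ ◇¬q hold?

4

1: □¬q is T, ◇¬q is T. ✓
2: □¬q is F, ◇¬q is T. ✓
3: □¬q is F, ◇¬q is T. ✓
4: □¬q is F, ◇¬q is T. ✓
Satisfying worlds: {1, 2, 3, 4}.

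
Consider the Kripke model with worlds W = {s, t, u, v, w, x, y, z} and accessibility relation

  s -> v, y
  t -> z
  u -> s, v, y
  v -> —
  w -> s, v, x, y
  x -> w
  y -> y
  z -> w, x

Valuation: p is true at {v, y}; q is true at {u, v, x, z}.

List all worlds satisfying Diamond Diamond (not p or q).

{t, u, w, x, z}

s: successors {v, y}; Diamond (not p or q) there: v:F, y:F. ✗
t: successors {z}; Diamond (not p or q) there: z:T. ✓
u: successors {s, v, y}; Diamond (not p or q) there: s:T, v:F, y:F. ✓
v: no successors, so Diamond Diamond (not p or q) fails. ✗
w: successors {s, v, x, y}; Diamond (not p or q) there: s:T, v:F, x:T, y:F. ✓
x: successors {w}; Diamond (not p or q) there: w:T. ✓
y: successors {y}; Diamond (not p or q) there: y:F. ✗
z: successors {w, x}; Diamond (not p or q) there: w:T, x:T. ✓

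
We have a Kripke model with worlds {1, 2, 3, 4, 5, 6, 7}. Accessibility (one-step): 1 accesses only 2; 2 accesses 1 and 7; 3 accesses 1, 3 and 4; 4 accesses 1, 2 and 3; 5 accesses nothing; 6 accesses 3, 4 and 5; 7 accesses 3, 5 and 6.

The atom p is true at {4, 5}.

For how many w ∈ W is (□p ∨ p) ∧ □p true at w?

1: □p ∨ p is F, □p is F. ✗
2: □p ∨ p is F, □p is F. ✗
3: □p ∨ p is F, □p is F. ✗
4: □p ∨ p is T, □p is F. ✗
5: □p ∨ p is T, □p is T. ✓
6: □p ∨ p is F, □p is F. ✗
7: □p ∨ p is F, □p is F. ✗
Satisfying worlds: {5}.

1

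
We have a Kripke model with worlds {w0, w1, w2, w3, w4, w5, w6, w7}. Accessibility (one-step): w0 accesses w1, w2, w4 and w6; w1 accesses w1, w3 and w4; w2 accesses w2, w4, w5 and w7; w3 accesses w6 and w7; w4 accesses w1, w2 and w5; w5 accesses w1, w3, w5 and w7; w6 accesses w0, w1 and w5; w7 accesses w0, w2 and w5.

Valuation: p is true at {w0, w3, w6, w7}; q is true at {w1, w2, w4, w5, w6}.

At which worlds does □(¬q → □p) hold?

w0: successors {w1, w2, w4, w6}; ¬q → □p there: w1:T, w2:T, w4:T, w6:T. ✓
w1: successors {w1, w3, w4}; ¬q → □p there: w1:T, w3:T, w4:T. ✓
w2: successors {w2, w4, w5, w7}; ¬q → □p there: w2:T, w4:T, w5:T, w7:F. ✗
w3: successors {w6, w7}; ¬q → □p there: w6:T, w7:F. ✗
w4: successors {w1, w2, w5}; ¬q → □p there: w1:T, w2:T, w5:T. ✓
w5: successors {w1, w3, w5, w7}; ¬q → □p there: w1:T, w3:T, w5:T, w7:F. ✗
w6: successors {w0, w1, w5}; ¬q → □p there: w0:F, w1:T, w5:T. ✗
w7: successors {w0, w2, w5}; ¬q → □p there: w0:F, w2:T, w5:T. ✗

{w0, w1, w4}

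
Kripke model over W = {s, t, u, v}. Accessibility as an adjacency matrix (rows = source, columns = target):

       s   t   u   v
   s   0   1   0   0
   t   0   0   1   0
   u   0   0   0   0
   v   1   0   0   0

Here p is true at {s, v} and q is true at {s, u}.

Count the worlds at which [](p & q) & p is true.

s: [](p & q) is F, p is T. ✗
t: [](p & q) is F, p is F. ✗
u: [](p & q) is T, p is F. ✗
v: [](p & q) is T, p is T. ✓
Satisfying worlds: {v}.

1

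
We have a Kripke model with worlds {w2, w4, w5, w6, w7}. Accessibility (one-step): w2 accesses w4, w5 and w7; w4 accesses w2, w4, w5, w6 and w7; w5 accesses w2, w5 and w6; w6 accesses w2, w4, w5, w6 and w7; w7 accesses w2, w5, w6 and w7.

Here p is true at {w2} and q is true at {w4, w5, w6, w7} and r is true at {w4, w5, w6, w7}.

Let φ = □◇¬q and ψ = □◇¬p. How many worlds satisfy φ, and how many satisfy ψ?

For □◇¬q:
w2: successors {w4, w5, w7}; ◇¬q there: w4:T, w5:T, w7:T. ✓
w4: successors {w2, w4, w5, w6, w7}; ◇¬q there: w2:F, w4:T, w5:T, w6:T, w7:T. ✗
w5: successors {w2, w5, w6}; ◇¬q there: w2:F, w5:T, w6:T. ✗
w6: successors {w2, w4, w5, w6, w7}; ◇¬q there: w2:F, w4:T, w5:T, w6:T, w7:T. ✗
w7: successors {w2, w5, w6, w7}; ◇¬q there: w2:F, w5:T, w6:T, w7:T. ✗
— 1 world.
For □◇¬p:
w2: successors {w4, w5, w7}; ◇¬p there: w4:T, w5:T, w7:T. ✓
w4: successors {w2, w4, w5, w6, w7}; ◇¬p there: w2:T, w4:T, w5:T, w6:T, w7:T. ✓
w5: successors {w2, w5, w6}; ◇¬p there: w2:T, w5:T, w6:T. ✓
w6: successors {w2, w4, w5, w6, w7}; ◇¬p there: w2:T, w4:T, w5:T, w6:T, w7:T. ✓
w7: successors {w2, w5, w6, w7}; ◇¬p there: w2:T, w5:T, w6:T, w7:T. ✓
— 5 worlds.

1 and 5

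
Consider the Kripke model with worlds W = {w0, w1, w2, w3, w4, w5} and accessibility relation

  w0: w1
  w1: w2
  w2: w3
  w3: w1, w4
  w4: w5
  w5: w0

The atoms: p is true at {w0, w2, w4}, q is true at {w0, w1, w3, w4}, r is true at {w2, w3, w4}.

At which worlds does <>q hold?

{w0, w2, w3, w5}

w0: successors {w1}; q there: w1:T. ✓
w1: successors {w2}; q there: w2:F. ✗
w2: successors {w3}; q there: w3:T. ✓
w3: successors {w1, w4}; q there: w1:T, w4:T. ✓
w4: successors {w5}; q there: w5:F. ✗
w5: successors {w0}; q there: w0:T. ✓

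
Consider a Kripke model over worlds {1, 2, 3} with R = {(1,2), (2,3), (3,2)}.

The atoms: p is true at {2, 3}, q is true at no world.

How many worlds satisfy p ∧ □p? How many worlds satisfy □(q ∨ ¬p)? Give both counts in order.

For p ∧ □p:
1: p is F, □p is T. ✗
2: p is T, □p is T. ✓
3: p is T, □p is T. ✓
— 2 worlds.
For □(q ∨ ¬p):
1: successors {2}; q ∨ ¬p there: 2:F. ✗
2: successors {3}; q ∨ ¬p there: 3:F. ✗
3: successors {2}; q ∨ ¬p there: 2:F. ✗
— 0 worlds.

2 and 0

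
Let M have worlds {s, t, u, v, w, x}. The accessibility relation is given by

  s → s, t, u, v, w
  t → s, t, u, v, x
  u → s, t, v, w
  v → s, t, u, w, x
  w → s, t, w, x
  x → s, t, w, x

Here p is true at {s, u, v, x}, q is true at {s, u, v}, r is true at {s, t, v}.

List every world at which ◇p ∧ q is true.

{s, u, v}

s: ◇p is T, q is T. ✓
t: ◇p is T, q is F. ✗
u: ◇p is T, q is T. ✓
v: ◇p is T, q is T. ✓
w: ◇p is T, q is F. ✗
x: ◇p is T, q is F. ✗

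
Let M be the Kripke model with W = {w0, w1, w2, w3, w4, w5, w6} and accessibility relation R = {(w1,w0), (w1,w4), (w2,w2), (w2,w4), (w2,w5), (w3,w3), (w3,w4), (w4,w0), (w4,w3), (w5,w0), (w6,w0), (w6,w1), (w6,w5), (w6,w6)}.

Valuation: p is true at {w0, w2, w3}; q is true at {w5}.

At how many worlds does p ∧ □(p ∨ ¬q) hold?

w0: p is T, □(p ∨ ¬q) is T. ✓
w1: p is F, □(p ∨ ¬q) is T. ✗
w2: p is T, □(p ∨ ¬q) is F. ✗
w3: p is T, □(p ∨ ¬q) is T. ✓
w4: p is F, □(p ∨ ¬q) is T. ✗
w5: p is F, □(p ∨ ¬q) is T. ✗
w6: p is F, □(p ∨ ¬q) is F. ✗
Satisfying worlds: {w0, w3}.

2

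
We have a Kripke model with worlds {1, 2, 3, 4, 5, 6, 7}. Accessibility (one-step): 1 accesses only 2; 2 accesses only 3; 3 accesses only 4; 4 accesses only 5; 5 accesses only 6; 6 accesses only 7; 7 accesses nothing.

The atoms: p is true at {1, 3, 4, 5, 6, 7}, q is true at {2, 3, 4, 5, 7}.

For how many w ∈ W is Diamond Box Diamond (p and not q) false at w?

5

1: successors {2}; Box Diamond (p and not q) there: 2:F. ✗
2: successors {3}; Box Diamond (p and not q) there: 3:F. ✗
3: successors {4}; Box Diamond (p and not q) there: 4:T. ✓
4: successors {5}; Box Diamond (p and not q) there: 5:F. ✗
5: successors {6}; Box Diamond (p and not q) there: 6:F. ✗
6: successors {7}; Box Diamond (p and not q) there: 7:T. ✓
7: no successors, so Diamond Box Diamond (p and not q) fails. ✗
Satisfying worlds: {3, 6}.
So Diamond Box Diamond (p and not q) fails at the other 5 worlds.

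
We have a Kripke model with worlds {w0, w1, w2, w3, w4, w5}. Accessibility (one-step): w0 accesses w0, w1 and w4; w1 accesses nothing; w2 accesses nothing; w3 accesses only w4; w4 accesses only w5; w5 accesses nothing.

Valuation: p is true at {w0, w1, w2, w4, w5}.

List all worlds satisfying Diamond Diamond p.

{w0, w3}

w0: successors {w0, w1, w4}; Diamond p there: w0:T, w1:F, w4:T. ✓
w1: no successors, so Diamond Diamond p fails. ✗
w2: no successors, so Diamond Diamond p fails. ✗
w3: successors {w4}; Diamond p there: w4:T. ✓
w4: successors {w5}; Diamond p there: w5:F. ✗
w5: no successors, so Diamond Diamond p fails. ✗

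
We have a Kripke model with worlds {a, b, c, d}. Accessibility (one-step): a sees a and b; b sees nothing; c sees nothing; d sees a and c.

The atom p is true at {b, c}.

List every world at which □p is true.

a: successors {a, b}; p there: a:F, b:T. ✗
b: no successors, so □p holds vacuously. ✓
c: no successors, so □p holds vacuously. ✓
d: successors {a, c}; p there: a:F, c:T. ✗

{b, c}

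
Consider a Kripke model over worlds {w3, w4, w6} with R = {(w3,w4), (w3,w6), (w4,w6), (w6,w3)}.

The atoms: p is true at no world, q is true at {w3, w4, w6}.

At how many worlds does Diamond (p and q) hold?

0

w3: successors {w4, w6}; p and q there: w4:F, w6:F. ✗
w4: successors {w6}; p and q there: w6:F. ✗
w6: successors {w3}; p and q there: w3:F. ✗
Satisfying worlds: ∅.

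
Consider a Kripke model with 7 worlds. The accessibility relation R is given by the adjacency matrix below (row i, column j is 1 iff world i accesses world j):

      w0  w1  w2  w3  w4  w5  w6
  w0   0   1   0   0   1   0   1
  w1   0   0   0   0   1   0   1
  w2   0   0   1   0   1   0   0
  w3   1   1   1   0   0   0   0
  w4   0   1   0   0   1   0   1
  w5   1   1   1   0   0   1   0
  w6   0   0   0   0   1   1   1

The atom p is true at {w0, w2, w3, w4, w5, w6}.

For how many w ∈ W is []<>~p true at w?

0

w0: successors {w1, w4, w6}; <>~p there: w1:F, w4:T, w6:F. ✗
w1: successors {w4, w6}; <>~p there: w4:T, w6:F. ✗
w2: successors {w2, w4}; <>~p there: w2:F, w4:T. ✗
w3: successors {w0, w1, w2}; <>~p there: w0:T, w1:F, w2:F. ✗
w4: successors {w1, w4, w6}; <>~p there: w1:F, w4:T, w6:F. ✗
w5: successors {w0, w1, w2, w5}; <>~p there: w0:T, w1:F, w2:F, w5:T. ✗
w6: successors {w4, w5, w6}; <>~p there: w4:T, w5:T, w6:F. ✗
Satisfying worlds: ∅.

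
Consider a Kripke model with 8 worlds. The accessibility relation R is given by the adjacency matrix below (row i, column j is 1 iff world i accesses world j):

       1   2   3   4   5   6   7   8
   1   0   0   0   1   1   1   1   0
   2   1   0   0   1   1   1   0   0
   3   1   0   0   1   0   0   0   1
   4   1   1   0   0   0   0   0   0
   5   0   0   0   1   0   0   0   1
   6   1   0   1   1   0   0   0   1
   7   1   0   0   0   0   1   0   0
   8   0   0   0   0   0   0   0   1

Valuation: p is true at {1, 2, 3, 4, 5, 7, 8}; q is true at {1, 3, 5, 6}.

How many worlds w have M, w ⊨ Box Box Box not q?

1: successors {4, 5, 6, 7}; Box Box not q there: 4:F, 5:F, 6:F, 7:F. ✗
2: successors {1, 4, 5, 6}; Box Box not q there: 1:F, 4:F, 5:F, 6:F. ✗
3: successors {1, 4, 8}; Box Box not q there: 1:F, 4:F, 8:T. ✗
4: successors {1, 2}; Box Box not q there: 1:F, 2:F. ✗
5: successors {4, 8}; Box Box not q there: 4:F, 8:T. ✗
6: successors {1, 3, 4, 8}; Box Box not q there: 1:F, 3:F, 4:F, 8:T. ✗
7: successors {1, 6}; Box Box not q there: 1:F, 6:F. ✗
8: successors {8}; Box Box not q there: 8:T. ✓
Satisfying worlds: {8}.

1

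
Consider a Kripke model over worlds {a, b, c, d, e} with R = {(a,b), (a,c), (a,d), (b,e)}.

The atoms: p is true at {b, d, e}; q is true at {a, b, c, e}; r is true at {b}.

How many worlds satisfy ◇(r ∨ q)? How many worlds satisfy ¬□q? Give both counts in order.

For ◇(r ∨ q):
a: successors {b, c, d}; r ∨ q there: b:T, c:T, d:F. ✓
b: successors {e}; r ∨ q there: e:T. ✓
c: no successors, so ◇(r ∨ q) fails. ✗
d: no successors, so ◇(r ∨ q) fails. ✗
e: no successors, so ◇(r ∨ q) fails. ✗
— 2 worlds.
For ¬□q:
a: □q is F. ✓
b: □q is T. ✗
c: □q is T. ✗
d: □q is T. ✗
e: □q is T. ✗
— 1 world.

2 and 1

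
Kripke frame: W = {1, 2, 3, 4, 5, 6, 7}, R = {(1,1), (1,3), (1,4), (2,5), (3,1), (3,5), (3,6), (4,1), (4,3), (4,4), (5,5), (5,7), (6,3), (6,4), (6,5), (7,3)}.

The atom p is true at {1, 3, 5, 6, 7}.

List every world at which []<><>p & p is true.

1: []<><>p is T, p is T. ✓
2: []<><>p is T, p is F. ✗
3: []<><>p is T, p is T. ✓
4: []<><>p is T, p is F. ✗
5: []<><>p is T, p is T. ✓
6: []<><>p is T, p is T. ✓
7: []<><>p is T, p is T. ✓

{1, 3, 5, 6, 7}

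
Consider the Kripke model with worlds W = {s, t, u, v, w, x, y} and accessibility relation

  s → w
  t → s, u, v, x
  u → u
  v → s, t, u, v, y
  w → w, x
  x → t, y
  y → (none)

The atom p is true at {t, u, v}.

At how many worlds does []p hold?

s: successors {w}; p there: w:F. ✗
t: successors {s, u, v, x}; p there: s:F, u:T, v:T, x:F. ✗
u: successors {u}; p there: u:T. ✓
v: successors {s, t, u, v, y}; p there: s:F, t:T, u:T, v:T, y:F. ✗
w: successors {w, x}; p there: w:F, x:F. ✗
x: successors {t, y}; p there: t:T, y:F. ✗
y: no successors, so []p holds vacuously. ✓
Satisfying worlds: {u, y}.

2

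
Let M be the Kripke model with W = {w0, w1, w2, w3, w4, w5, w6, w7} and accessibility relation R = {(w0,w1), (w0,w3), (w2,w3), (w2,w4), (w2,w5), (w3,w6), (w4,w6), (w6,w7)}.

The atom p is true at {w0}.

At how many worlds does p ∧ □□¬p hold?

w0: p is T, □□¬p is T. ✓
w1: p is F, □□¬p is T. ✗
w2: p is F, □□¬p is T. ✗
w3: p is F, □□¬p is T. ✗
w4: p is F, □□¬p is T. ✗
w5: p is F, □□¬p is T. ✗
w6: p is F, □□¬p is T. ✗
w7: p is F, □□¬p is T. ✗
Satisfying worlds: {w0}.

1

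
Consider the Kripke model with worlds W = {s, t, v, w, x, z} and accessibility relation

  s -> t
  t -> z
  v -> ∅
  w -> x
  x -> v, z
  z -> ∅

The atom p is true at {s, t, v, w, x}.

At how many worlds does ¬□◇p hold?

s: □◇p is F. ✓
t: □◇p is F. ✓
v: □◇p is T. ✗
w: □◇p is T. ✗
x: □◇p is F. ✓
z: □◇p is T. ✗
Satisfying worlds: {s, t, x}.

3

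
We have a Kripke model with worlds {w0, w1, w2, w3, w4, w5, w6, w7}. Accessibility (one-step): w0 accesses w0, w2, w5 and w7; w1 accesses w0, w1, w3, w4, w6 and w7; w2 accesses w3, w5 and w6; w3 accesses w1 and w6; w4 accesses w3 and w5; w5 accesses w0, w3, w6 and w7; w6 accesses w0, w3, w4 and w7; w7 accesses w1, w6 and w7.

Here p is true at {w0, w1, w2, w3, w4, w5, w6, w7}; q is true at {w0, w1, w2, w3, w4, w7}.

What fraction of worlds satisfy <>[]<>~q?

7/8

w0: successors {w0, w2, w5, w7}; []<>~q there: w0:T, w2:F, w5:F, w7:F. ✓
w1: successors {w0, w1, w3, w4, w6, w7}; []<>~q there: w0:T, w1:F, w3:F, w4:T, w6:T, w7:F. ✓
w2: successors {w3, w5, w6}; []<>~q there: w3:F, w5:F, w6:T. ✓
w3: successors {w1, w6}; []<>~q there: w1:F, w6:T. ✓
w4: successors {w3, w5}; []<>~q there: w3:F, w5:F. ✗
w5: successors {w0, w3, w6, w7}; []<>~q there: w0:T, w3:F, w6:T, w7:F. ✓
w6: successors {w0, w3, w4, w7}; []<>~q there: w0:T, w3:F, w4:T, w7:F. ✓
w7: successors {w1, w6, w7}; []<>~q there: w1:F, w6:T, w7:F. ✓
That's 7 of 8 worlds, so 7/8.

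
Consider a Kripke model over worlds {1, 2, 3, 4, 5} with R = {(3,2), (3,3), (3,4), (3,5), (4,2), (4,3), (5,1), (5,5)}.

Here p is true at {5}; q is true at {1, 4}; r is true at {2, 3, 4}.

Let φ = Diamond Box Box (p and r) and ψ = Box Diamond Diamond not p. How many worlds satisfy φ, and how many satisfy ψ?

3 and 2

For Diamond Box Box (p and r):
1: no successors, so Diamond Box Box (p and r) fails. ✗
2: no successors, so Diamond Box Box (p and r) fails. ✗
3: successors {2, 3, 4, 5}; Box Box (p and r) there: 2:T, 3:F, 4:F, 5:F. ✓
4: successors {2, 3}; Box Box (p and r) there: 2:T, 3:F. ✓
5: successors {1, 5}; Box Box (p and r) there: 1:T, 5:F. ✓
— 3 worlds.
For Box Diamond Diamond not p:
1: no successors, so Box Diamond Diamond not p holds vacuously. ✓
2: no successors, so Box Diamond Diamond not p holds vacuously. ✓
3: successors {2, 3, 4, 5}; Diamond Diamond not p there: 2:F, 3:T, 4:T, 5:T. ✗
4: successors {2, 3}; Diamond Diamond not p there: 2:F, 3:T. ✗
5: successors {1, 5}; Diamond Diamond not p there: 1:F, 5:T. ✗
— 2 worlds.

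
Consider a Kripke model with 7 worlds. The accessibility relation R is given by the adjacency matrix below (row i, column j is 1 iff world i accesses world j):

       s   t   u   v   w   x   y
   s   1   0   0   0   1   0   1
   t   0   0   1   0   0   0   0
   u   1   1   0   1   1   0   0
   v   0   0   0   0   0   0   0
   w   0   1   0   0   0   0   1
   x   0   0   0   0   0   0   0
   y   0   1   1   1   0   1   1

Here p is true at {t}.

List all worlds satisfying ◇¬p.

{s, t, u, w, y}

s: successors {s, w, y}; ¬p there: s:T, w:T, y:T. ✓
t: successors {u}; ¬p there: u:T. ✓
u: successors {s, t, v, w}; ¬p there: s:T, t:F, v:T, w:T. ✓
v: no successors, so ◇¬p fails. ✗
w: successors {t, y}; ¬p there: t:F, y:T. ✓
x: no successors, so ◇¬p fails. ✗
y: successors {t, u, v, x, y}; ¬p there: t:F, u:T, v:T, x:T, y:T. ✓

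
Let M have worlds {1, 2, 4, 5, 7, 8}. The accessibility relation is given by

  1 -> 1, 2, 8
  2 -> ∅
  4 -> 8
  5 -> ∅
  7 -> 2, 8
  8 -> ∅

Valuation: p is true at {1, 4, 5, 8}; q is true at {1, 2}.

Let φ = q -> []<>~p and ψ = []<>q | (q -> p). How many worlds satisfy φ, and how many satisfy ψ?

5 and 6

For q -> []<>~p:
1: q is T, []<>~p is F. ✗
2: q is T, []<>~p is T. ✓
4: q is F, []<>~p is F. ✓
5: q is F, []<>~p is T. ✓
7: q is F, []<>~p is F. ✓
8: q is F, []<>~p is T. ✓
— 5 worlds.
For []<>q | (q -> p):
1: []<>q is F, q -> p is T. ✓
2: []<>q is T, q -> p is F. ✓
4: []<>q is F, q -> p is T. ✓
5: []<>q is T, q -> p is T. ✓
7: []<>q is F, q -> p is T. ✓
8: []<>q is T, q -> p is T. ✓
— 6 worlds.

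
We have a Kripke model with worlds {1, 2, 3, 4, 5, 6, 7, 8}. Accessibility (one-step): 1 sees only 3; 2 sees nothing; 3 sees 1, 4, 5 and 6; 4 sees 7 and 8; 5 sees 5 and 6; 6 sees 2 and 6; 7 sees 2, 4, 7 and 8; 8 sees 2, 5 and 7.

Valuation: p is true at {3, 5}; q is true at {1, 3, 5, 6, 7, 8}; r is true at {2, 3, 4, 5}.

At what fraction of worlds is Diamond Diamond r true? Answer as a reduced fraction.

1: successors {3}; Diamond r there: 3:T. ✓
2: no successors, so Diamond Diamond r fails. ✗
3: successors {1, 4, 5, 6}; Diamond r there: 1:T, 4:F, 5:T, 6:T. ✓
4: successors {7, 8}; Diamond r there: 7:T, 8:T. ✓
5: successors {5, 6}; Diamond r there: 5:T, 6:T. ✓
6: successors {2, 6}; Diamond r there: 2:F, 6:T. ✓
7: successors {2, 4, 7, 8}; Diamond r there: 2:F, 4:F, 7:T, 8:T. ✓
8: successors {2, 5, 7}; Diamond r there: 2:F, 5:T, 7:T. ✓
That's 7 of 8 worlds, so 7/8.

7/8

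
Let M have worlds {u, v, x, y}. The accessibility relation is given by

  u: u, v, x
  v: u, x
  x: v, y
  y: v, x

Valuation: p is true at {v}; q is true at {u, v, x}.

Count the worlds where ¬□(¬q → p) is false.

3

u: □(¬q → p) is T. ✗
v: □(¬q → p) is T. ✗
x: □(¬q → p) is F. ✓
y: □(¬q → p) is T. ✗
Satisfying worlds: {x}.
So ¬□(¬q → p) fails at the other 3 worlds.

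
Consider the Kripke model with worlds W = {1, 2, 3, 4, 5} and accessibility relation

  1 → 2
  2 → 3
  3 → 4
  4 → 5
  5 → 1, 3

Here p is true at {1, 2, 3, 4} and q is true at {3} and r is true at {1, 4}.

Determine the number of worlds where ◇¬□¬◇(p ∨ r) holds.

4

1: successors {2}; ¬□¬◇(p ∨ r) there: 2:T. ✓
2: successors {3}; ¬□¬◇(p ∨ r) there: 3:F. ✗
3: successors {4}; ¬□¬◇(p ∨ r) there: 4:T. ✓
4: successors {5}; ¬□¬◇(p ∨ r) there: 5:T. ✓
5: successors {1, 3}; ¬□¬◇(p ∨ r) there: 1:T, 3:F. ✓
Satisfying worlds: {1, 3, 4, 5}.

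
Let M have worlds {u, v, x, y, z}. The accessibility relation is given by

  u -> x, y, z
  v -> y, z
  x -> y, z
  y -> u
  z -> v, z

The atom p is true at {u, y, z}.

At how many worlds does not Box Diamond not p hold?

u: Box Diamond not p is F. ✓
v: Box Diamond not p is F. ✓
x: Box Diamond not p is F. ✓
y: Box Diamond not p is T. ✗
z: Box Diamond not p is F. ✓
Satisfying worlds: {u, v, x, z}.

4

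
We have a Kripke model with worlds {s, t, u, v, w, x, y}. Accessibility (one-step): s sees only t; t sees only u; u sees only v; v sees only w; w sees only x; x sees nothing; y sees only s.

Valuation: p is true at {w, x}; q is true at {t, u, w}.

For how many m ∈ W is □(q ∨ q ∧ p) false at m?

s: successors {t}; q ∨ q ∧ p there: t:T. ✓
t: successors {u}; q ∨ q ∧ p there: u:T. ✓
u: successors {v}; q ∨ q ∧ p there: v:F. ✗
v: successors {w}; q ∨ q ∧ p there: w:T. ✓
w: successors {x}; q ∨ q ∧ p there: x:F. ✗
x: no successors, so □(q ∨ q ∧ p) holds vacuously. ✓
y: successors {s}; q ∨ q ∧ p there: s:F. ✗
Satisfying worlds: {s, t, v, x}.
So □(q ∨ q ∧ p) fails at the other 3 worlds.

3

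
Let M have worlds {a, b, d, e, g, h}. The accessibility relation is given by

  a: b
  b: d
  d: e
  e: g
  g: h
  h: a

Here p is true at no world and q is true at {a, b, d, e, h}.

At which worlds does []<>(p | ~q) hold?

{d}

a: successors {b}; <>(p | ~q) there: b:F. ✗
b: successors {d}; <>(p | ~q) there: d:F. ✗
d: successors {e}; <>(p | ~q) there: e:T. ✓
e: successors {g}; <>(p | ~q) there: g:F. ✗
g: successors {h}; <>(p | ~q) there: h:F. ✗
h: successors {a}; <>(p | ~q) there: a:F. ✗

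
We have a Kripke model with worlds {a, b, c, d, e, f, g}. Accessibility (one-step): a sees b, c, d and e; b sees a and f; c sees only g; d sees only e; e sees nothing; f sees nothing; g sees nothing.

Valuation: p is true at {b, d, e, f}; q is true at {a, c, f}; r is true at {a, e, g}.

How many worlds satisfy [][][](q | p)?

6

a: successors {b, c, d, e}; [][](q | p) there: b:T, c:T, d:T, e:T. ✓
b: successors {a, f}; [][](q | p) there: a:F, f:T. ✗
c: successors {g}; [][](q | p) there: g:T. ✓
d: successors {e}; [][](q | p) there: e:T. ✓
e: no successors, so [][][](q | p) holds vacuously. ✓
f: no successors, so [][][](q | p) holds vacuously. ✓
g: no successors, so [][][](q | p) holds vacuously. ✓
Satisfying worlds: {a, c, d, e, f, g}.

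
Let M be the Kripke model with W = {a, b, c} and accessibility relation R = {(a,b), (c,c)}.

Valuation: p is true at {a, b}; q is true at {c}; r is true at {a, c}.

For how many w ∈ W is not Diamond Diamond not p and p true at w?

a: not Diamond Diamond not p is T, p is T. ✓
b: not Diamond Diamond not p is T, p is T. ✓
c: not Diamond Diamond not p is F, p is F. ✗
Satisfying worlds: {a, b}.

2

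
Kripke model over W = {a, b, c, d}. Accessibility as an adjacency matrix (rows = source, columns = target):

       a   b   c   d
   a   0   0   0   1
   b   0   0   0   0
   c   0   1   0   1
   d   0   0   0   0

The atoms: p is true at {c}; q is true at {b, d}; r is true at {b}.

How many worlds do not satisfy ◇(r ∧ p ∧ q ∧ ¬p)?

a: successors {d}; r ∧ p ∧ q ∧ ¬p there: d:F. ✗
b: no successors, so ◇(r ∧ p ∧ q ∧ ¬p) fails. ✗
c: successors {b, d}; r ∧ p ∧ q ∧ ¬p there: b:F, d:F. ✗
d: no successors, so ◇(r ∧ p ∧ q ∧ ¬p) fails. ✗
Satisfying worlds: ∅.
So ◇(r ∧ p ∧ q ∧ ¬p) fails at the other 4 worlds.

4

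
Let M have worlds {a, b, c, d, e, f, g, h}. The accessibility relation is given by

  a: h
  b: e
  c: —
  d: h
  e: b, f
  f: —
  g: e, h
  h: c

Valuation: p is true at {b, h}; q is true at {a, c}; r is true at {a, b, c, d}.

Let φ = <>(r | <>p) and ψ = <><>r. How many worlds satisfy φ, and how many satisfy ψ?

For <>(r | <>p):
a: successors {h}; r | <>p there: h:F. ✗
b: successors {e}; r | <>p there: e:T. ✓
c: no successors, so <>(r | <>p) fails. ✗
d: successors {h}; r | <>p there: h:F. ✗
e: successors {b, f}; r | <>p there: b:T, f:F. ✓
f: no successors, so <>(r | <>p) fails. ✗
g: successors {e, h}; r | <>p there: e:T, h:F. ✓
h: successors {c}; r | <>p there: c:T. ✓
— 4 worlds.
For <><>r:
a: successors {h}; <>r there: h:T. ✓
b: successors {e}; <>r there: e:T. ✓
c: no successors, so <><>r fails. ✗
d: successors {h}; <>r there: h:T. ✓
e: successors {b, f}; <>r there: b:F, f:F. ✗
f: no successors, so <><>r fails. ✗
g: successors {e, h}; <>r there: e:T, h:T. ✓
h: successors {c}; <>r there: c:F. ✗
— 4 worlds.

4 and 4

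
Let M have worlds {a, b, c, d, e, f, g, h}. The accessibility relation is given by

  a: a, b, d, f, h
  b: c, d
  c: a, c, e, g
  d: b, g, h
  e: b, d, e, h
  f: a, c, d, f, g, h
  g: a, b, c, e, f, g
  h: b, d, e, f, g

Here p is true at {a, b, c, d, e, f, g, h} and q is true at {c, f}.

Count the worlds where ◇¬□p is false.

a: successors {a, b, d, f, h}; ¬□p there: a:F, b:F, d:F, f:F, h:F. ✗
b: successors {c, d}; ¬□p there: c:F, d:F. ✗
c: successors {a, c, e, g}; ¬□p there: a:F, c:F, e:F, g:F. ✗
d: successors {b, g, h}; ¬□p there: b:F, g:F, h:F. ✗
e: successors {b, d, e, h}; ¬□p there: b:F, d:F, e:F, h:F. ✗
f: successors {a, c, d, f, g, h}; ¬□p there: a:F, c:F, d:F, f:F, g:F, h:F. ✗
g: successors {a, b, c, e, f, g}; ¬□p there: a:F, b:F, c:F, e:F, f:F, g:F. ✗
h: successors {b, d, e, f, g}; ¬□p there: b:F, d:F, e:F, f:F, g:F. ✗
Satisfying worlds: ∅.
So ◇¬□p fails at the other 8 worlds.

8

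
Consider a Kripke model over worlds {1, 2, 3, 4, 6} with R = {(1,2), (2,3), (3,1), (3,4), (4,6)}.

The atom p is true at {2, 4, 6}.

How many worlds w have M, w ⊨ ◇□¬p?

2

1: successors {2}; □¬p there: 2:T. ✓
2: successors {3}; □¬p there: 3:F. ✗
3: successors {1, 4}; □¬p there: 1:F, 4:F. ✗
4: successors {6}; □¬p there: 6:T. ✓
6: no successors, so ◇□¬p fails. ✗
Satisfying worlds: {1, 4}.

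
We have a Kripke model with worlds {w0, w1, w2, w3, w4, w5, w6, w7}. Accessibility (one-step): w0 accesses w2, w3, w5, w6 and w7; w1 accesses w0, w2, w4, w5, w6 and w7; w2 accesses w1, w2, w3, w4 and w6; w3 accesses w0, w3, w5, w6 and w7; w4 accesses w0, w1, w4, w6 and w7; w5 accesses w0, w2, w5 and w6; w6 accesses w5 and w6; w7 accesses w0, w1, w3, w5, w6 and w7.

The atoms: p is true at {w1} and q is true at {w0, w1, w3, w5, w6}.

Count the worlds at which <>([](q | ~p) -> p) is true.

3

w0: successors {w2, w3, w5, w6, w7}; [](q | ~p) -> p there: w2:F, w3:F, w5:F, w6:F, w7:F. ✗
w1: successors {w0, w2, w4, w5, w6, w7}; [](q | ~p) -> p there: w0:F, w2:F, w4:F, w5:F, w6:F, w7:F. ✗
w2: successors {w1, w2, w3, w4, w6}; [](q | ~p) -> p there: w1:T, w2:F, w3:F, w4:F, w6:F. ✓
w3: successors {w0, w3, w5, w6, w7}; [](q | ~p) -> p there: w0:F, w3:F, w5:F, w6:F, w7:F. ✗
w4: successors {w0, w1, w4, w6, w7}; [](q | ~p) -> p there: w0:F, w1:T, w4:F, w6:F, w7:F. ✓
w5: successors {w0, w2, w5, w6}; [](q | ~p) -> p there: w0:F, w2:F, w5:F, w6:F. ✗
w6: successors {w5, w6}; [](q | ~p) -> p there: w5:F, w6:F. ✗
w7: successors {w0, w1, w3, w5, w6, w7}; [](q | ~p) -> p there: w0:F, w1:T, w3:F, w5:F, w6:F, w7:F. ✓
Satisfying worlds: {w2, w4, w7}.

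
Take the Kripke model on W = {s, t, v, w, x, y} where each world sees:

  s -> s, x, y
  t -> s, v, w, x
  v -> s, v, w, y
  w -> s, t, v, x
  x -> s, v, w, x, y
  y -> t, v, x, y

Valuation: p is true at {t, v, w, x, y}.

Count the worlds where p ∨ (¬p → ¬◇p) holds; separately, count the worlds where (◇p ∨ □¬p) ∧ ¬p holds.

5 and 1

For p ∨ (¬p → ¬◇p):
s: p is F, ¬p → ¬◇p is F. ✗
t: p is T, ¬p → ¬◇p is T. ✓
v: p is T, ¬p → ¬◇p is T. ✓
w: p is T, ¬p → ¬◇p is T. ✓
x: p is T, ¬p → ¬◇p is T. ✓
y: p is T, ¬p → ¬◇p is T. ✓
— 5 worlds.
For (◇p ∨ □¬p) ∧ ¬p:
s: ◇p ∨ □¬p is T, ¬p is T. ✓
t: ◇p ∨ □¬p is T, ¬p is F. ✗
v: ◇p ∨ □¬p is T, ¬p is F. ✗
w: ◇p ∨ □¬p is T, ¬p is F. ✗
x: ◇p ∨ □¬p is T, ¬p is F. ✗
y: ◇p ∨ □¬p is T, ¬p is F. ✗
— 1 world.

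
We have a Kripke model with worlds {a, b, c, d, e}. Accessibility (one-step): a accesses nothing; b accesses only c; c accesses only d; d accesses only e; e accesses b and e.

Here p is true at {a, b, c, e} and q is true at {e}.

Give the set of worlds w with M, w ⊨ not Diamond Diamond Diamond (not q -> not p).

a: Diamond Diamond Diamond (not q -> not p) is F. ✓
b: Diamond Diamond Diamond (not q -> not p) is T. ✗
c: Diamond Diamond Diamond (not q -> not p) is T. ✗
d: Diamond Diamond Diamond (not q -> not p) is T. ✗
e: Diamond Diamond Diamond (not q -> not p) is T. ✗

{a}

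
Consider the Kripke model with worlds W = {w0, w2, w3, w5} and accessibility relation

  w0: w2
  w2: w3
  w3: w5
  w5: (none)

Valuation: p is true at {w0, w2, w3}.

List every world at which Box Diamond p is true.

{w0, w5}

w0: successors {w2}; Diamond p there: w2:T. ✓
w2: successors {w3}; Diamond p there: w3:F. ✗
w3: successors {w5}; Diamond p there: w5:F. ✗
w5: no successors, so Box Diamond p holds vacuously. ✓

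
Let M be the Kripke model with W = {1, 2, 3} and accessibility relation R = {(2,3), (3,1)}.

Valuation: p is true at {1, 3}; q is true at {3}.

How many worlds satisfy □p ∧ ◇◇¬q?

1

1: □p is T, ◇◇¬q is F. ✗
2: □p is T, ◇◇¬q is T. ✓
3: □p is T, ◇◇¬q is F. ✗
Satisfying worlds: {2}.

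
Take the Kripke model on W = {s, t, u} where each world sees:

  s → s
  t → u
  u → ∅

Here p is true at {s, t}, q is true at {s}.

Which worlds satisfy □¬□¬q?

{s, u}

s: successors {s}; ¬□¬q there: s:T. ✓
t: successors {u}; ¬□¬q there: u:F. ✗
u: no successors, so □¬□¬q holds vacuously. ✓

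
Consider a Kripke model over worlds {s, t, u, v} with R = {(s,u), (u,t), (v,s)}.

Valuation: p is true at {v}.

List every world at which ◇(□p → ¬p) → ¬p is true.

{s, t, u}

s: ◇(□p → ¬p) is T, ¬p is T. ✓
t: ◇(□p → ¬p) is F, ¬p is T. ✓
u: ◇(□p → ¬p) is T, ¬p is T. ✓
v: ◇(□p → ¬p) is T, ¬p is F. ✗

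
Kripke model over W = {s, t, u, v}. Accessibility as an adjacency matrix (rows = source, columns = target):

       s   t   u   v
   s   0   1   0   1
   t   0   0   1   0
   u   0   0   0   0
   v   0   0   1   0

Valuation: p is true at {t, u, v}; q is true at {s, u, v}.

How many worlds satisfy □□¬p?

3

s: successors {t, v}; □¬p there: t:F, v:F. ✗
t: successors {u}; □¬p there: u:T. ✓
u: no successors, so □□¬p holds vacuously. ✓
v: successors {u}; □¬p there: u:T. ✓
Satisfying worlds: {t, u, v}.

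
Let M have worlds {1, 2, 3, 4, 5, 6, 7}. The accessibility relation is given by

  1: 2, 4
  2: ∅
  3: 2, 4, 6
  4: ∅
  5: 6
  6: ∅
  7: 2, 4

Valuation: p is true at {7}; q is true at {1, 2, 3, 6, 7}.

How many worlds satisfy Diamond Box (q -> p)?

1: successors {2, 4}; Box (q -> p) there: 2:T, 4:T. ✓
2: no successors, so Diamond Box (q -> p) fails. ✗
3: successors {2, 4, 6}; Box (q -> p) there: 2:T, 4:T, 6:T. ✓
4: no successors, so Diamond Box (q -> p) fails. ✗
5: successors {6}; Box (q -> p) there: 6:T. ✓
6: no successors, so Diamond Box (q -> p) fails. ✗
7: successors {2, 4}; Box (q -> p) there: 2:T, 4:T. ✓
Satisfying worlds: {1, 3, 5, 7}.

4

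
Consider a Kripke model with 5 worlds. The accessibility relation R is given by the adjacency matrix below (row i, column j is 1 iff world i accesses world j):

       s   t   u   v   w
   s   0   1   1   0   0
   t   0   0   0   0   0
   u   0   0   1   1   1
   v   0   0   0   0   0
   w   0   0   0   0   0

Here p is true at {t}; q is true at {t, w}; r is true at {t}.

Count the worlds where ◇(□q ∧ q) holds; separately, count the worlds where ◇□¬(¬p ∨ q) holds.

For ◇(□q ∧ q):
s: successors {t, u}; □q ∧ q there: t:T, u:F. ✓
t: no successors, so ◇(□q ∧ q) fails. ✗
u: successors {u, v, w}; □q ∧ q there: u:F, v:F, w:T. ✓
v: no successors, so ◇(□q ∧ q) fails. ✗
w: no successors, so ◇(□q ∧ q) fails. ✗
— 2 worlds.
For ◇□¬(¬p ∨ q):
s: successors {t, u}; □¬(¬p ∨ q) there: t:T, u:F. ✓
t: no successors, so ◇□¬(¬p ∨ q) fails. ✗
u: successors {u, v, w}; □¬(¬p ∨ q) there: u:F, v:T, w:T. ✓
v: no successors, so ◇□¬(¬p ∨ q) fails. ✗
w: no successors, so ◇□¬(¬p ∨ q) fails. ✗
— 2 worlds.

2 and 2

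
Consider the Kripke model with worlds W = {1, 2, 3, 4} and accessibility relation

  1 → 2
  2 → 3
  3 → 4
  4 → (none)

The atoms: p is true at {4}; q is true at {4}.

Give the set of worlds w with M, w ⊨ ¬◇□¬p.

{2, 4}

1: ◇□¬p is T. ✗
2: ◇□¬p is F. ✓
3: ◇□¬p is T. ✗
4: ◇□¬p is F. ✓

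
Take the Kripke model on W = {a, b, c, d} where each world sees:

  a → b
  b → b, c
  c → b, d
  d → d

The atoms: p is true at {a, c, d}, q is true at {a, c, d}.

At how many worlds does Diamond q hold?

3

a: successors {b}; q there: b:F. ✗
b: successors {b, c}; q there: b:F, c:T. ✓
c: successors {b, d}; q there: b:F, d:T. ✓
d: successors {d}; q there: d:T. ✓
Satisfying worlds: {b, c, d}.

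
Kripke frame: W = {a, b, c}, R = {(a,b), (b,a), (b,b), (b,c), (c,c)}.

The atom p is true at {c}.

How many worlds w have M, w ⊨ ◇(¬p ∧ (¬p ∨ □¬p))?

a: successors {b}; ¬p ∧ (¬p ∨ □¬p) there: b:T. ✓
b: successors {a, b, c}; ¬p ∧ (¬p ∨ □¬p) there: a:T, b:T, c:F. ✓
c: successors {c}; ¬p ∧ (¬p ∨ □¬p) there: c:F. ✗
Satisfying worlds: {a, b}.

2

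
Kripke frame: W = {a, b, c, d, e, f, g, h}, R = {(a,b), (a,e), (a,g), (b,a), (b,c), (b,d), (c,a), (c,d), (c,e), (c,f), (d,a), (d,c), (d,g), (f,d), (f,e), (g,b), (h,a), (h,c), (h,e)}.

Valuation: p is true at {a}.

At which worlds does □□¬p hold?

{e}

a: successors {b, e, g}; □¬p there: b:F, e:T, g:T. ✗
b: successors {a, c, d}; □¬p there: a:T, c:F, d:F. ✗
c: successors {a, d, e, f}; □¬p there: a:T, d:F, e:T, f:T. ✗
d: successors {a, c, g}; □¬p there: a:T, c:F, g:T. ✗
e: no successors, so □□¬p holds vacuously. ✓
f: successors {d, e}; □¬p there: d:F, e:T. ✗
g: successors {b}; □¬p there: b:F. ✗
h: successors {a, c, e}; □¬p there: a:T, c:F, e:T. ✗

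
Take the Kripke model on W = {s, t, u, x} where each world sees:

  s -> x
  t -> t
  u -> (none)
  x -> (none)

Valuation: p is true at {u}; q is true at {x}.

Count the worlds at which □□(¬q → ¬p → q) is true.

s: successors {x}; □(¬q → ¬p → q) there: x:T. ✓
t: successors {t}; □(¬q → ¬p → q) there: t:F. ✗
u: no successors, so □□(¬q → ¬p → q) holds vacuously. ✓
x: no successors, so □□(¬q → ¬p → q) holds vacuously. ✓
Satisfying worlds: {s, u, x}.

3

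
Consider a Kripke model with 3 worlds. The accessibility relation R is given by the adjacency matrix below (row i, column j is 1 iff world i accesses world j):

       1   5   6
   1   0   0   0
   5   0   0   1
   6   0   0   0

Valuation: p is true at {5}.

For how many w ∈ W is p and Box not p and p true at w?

1: p and Box not p is F, p is F. ✗
5: p and Box not p is T, p is T. ✓
6: p and Box not p is F, p is F. ✗
Satisfying worlds: {5}.

1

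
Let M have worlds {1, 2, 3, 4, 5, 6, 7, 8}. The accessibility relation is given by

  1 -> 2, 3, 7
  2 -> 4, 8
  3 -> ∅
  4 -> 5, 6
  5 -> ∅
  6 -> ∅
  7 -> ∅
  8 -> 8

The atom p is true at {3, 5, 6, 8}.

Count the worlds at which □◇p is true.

6

1: successors {2, 3, 7}; ◇p there: 2:T, 3:F, 7:F. ✗
2: successors {4, 8}; ◇p there: 4:T, 8:T. ✓
3: no successors, so □◇p holds vacuously. ✓
4: successors {5, 6}; ◇p there: 5:F, 6:F. ✗
5: no successors, so □◇p holds vacuously. ✓
6: no successors, so □◇p holds vacuously. ✓
7: no successors, so □◇p holds vacuously. ✓
8: successors {8}; ◇p there: 8:T. ✓
Satisfying worlds: {2, 3, 5, 6, 7, 8}.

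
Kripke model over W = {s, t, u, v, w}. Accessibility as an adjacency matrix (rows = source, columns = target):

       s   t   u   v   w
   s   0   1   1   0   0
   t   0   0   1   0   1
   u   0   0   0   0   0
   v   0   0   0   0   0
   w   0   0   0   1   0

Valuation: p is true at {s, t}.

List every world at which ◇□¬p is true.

s: successors {t, u}; □¬p there: t:T, u:T. ✓
t: successors {u, w}; □¬p there: u:T, w:T. ✓
u: no successors, so ◇□¬p fails. ✗
v: no successors, so ◇□¬p fails. ✗
w: successors {v}; □¬p there: v:T. ✓

{s, t, w}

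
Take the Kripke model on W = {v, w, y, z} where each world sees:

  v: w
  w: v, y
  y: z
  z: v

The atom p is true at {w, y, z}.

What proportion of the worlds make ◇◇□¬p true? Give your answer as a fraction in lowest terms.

v: successors {w}; ◇□¬p there: w:F. ✗
w: successors {v, y}; ◇□¬p there: v:F, y:T. ✓
y: successors {z}; ◇□¬p there: z:F. ✗
z: successors {v}; ◇□¬p there: v:F. ✗
That's 1 of 4 worlds, so 1/4.

1/4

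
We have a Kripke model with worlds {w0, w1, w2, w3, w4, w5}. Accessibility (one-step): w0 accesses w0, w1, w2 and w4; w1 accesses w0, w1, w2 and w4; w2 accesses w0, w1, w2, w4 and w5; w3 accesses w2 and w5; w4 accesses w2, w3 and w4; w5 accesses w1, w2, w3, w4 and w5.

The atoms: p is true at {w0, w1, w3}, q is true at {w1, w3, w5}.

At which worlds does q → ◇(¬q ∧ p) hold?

{w0, w1, w2, w4}

w0: q is F, ◇(¬q ∧ p) is T. ✓
w1: q is T, ◇(¬q ∧ p) is T. ✓
w2: q is F, ◇(¬q ∧ p) is T. ✓
w3: q is T, ◇(¬q ∧ p) is F. ✗
w4: q is F, ◇(¬q ∧ p) is F. ✓
w5: q is T, ◇(¬q ∧ p) is F. ✗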